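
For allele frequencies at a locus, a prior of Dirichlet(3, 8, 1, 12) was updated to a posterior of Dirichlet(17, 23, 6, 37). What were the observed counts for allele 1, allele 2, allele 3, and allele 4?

counts (14, 15, 5, 25)

For a Dirichlet(α) prior with multinomial counts c, the posterior is Dirichlet(α + c) componentwise.
Counts are posterior − prior componentwise: 17−3=14, 23−8=15, 6−1=5, 37−12=25.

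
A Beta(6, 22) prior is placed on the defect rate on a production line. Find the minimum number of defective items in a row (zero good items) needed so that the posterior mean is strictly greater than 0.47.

k = 14

After k defective items and 0 good items the posterior is Beta(6+k, 22), with mean (6+k)/(6+22+k).
Set (6+k)/(28+k) > 0.47 and solve: k > (0.47·28 − 6)/(1 − 0.47) = 13.509.
The smallest integer exceeding 13.509 is 14, and checking k=14: (20)/(42) = 0.4762 > 0.47.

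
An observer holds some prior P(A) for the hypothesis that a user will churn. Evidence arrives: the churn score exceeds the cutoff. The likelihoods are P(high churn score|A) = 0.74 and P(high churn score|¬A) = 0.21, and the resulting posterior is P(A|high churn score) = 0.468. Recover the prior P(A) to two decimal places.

P(A) = 0.20

Bayes' rule in odds form gives O(A|E) = O(A)·[P(E|A)/P(E|¬A)], hence O(A) = O(A|E)/LR.
Posterior odds = 0.468/(1−0.468) = 0.8797. LR = 0.74/0.21 = 3.5238.
Prior odds = 0.8797/3.5238 = 0.2496, so P(A) = 0.2496/(1+0.2496) ≈ 0.20.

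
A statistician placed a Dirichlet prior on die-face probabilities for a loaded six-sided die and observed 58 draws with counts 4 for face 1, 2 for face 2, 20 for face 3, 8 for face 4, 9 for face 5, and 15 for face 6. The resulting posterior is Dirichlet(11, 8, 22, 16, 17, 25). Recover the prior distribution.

Dirichlet(7, 6, 2, 8, 8, 10)

For a Dirichlet(α) prior with multinomial counts c, the posterior is Dirichlet(α + c) componentwise.
Subtract each count from the matching posterior parameter: 11−4=7, 8−2=6, 22−20=2, 16−8=8, 17−9=8, 25−15=10.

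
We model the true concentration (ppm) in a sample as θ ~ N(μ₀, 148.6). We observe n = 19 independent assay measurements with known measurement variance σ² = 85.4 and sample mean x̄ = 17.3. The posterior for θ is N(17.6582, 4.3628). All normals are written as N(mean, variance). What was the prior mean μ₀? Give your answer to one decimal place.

With known observation variance, the Normal–Normal posterior has precision τ_n = τ₀ + n/σ² and mean μ_n = (τ₀μ₀ + (n/σ²)x̄)/τ_n.
Here τ₀ = 1/148.6 = 0.006729 and τ_data = 19/85.4 = 0.222482, so τ_n = 0.229211.
Rearranging for μ₀: μ₀ = (μ_n·τ_n − τ_data·x̄)/τ₀ = (17.6582·0.229211 − 0.222482·17.3) / 0.006729 = 0.198515/0.006729 ≈ 29.5.

μ₀ = 29.5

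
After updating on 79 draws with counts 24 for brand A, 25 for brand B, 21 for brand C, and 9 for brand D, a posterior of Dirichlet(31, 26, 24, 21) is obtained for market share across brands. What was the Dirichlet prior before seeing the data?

Dirichlet(7, 1, 3, 12)

For a Dirichlet(α) prior with multinomial counts c, the posterior is Dirichlet(α + c) componentwise.
Subtract each count from the matching posterior parameter: 31−24=7, 26−25=1, 24−21=3, 21−9=12.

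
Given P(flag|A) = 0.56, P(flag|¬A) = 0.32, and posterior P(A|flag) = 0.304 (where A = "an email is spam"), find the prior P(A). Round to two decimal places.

P(A) = 0.20

Bayes' rule in odds form gives O(A|E) = O(A)·[P(E|A)/P(E|¬A)], hence O(A) = O(A|E)/LR.
Posterior odds = 0.304/(1−0.304) = 0.4368. LR = 0.56/0.32 = 1.7500.
Prior odds = 0.4368/1.7500 = 0.2496, so P(A) = 0.2496/(1+0.2496) ≈ 0.20.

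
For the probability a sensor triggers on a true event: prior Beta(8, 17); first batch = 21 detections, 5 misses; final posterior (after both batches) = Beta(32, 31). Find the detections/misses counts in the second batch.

Because Beta–binomial updating is additive in the counts, the combined data contributed (α_post−α_prior, β_post−β_prior) successes and failures.
Total across both batches: 32−8=24 detections, 31−17=14 misses.
Subtract the first batch: 24−21=3 detections and 14−5=9 misses.

3 detections and 9 misses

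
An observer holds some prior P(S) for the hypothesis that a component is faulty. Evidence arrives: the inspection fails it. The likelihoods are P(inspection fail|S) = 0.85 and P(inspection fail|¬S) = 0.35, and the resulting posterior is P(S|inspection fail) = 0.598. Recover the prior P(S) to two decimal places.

P(S) = 0.38

In odds form, posterior odds = prior odds × likelihood ratio, so prior odds = posterior odds ÷ LR.
Posterior odds = 0.598/(1−0.598) = 1.4876. LR = 0.85/0.35 = 2.4286.
Prior odds = 1.4876/2.4286 = 0.6125, so P(S) = 0.6125/(1+0.6125) ≈ 0.38.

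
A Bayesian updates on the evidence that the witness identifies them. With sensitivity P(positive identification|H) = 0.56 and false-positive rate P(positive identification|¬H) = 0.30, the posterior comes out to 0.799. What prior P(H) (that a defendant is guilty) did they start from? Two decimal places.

P(H) = 0.68

In odds form, posterior odds = prior odds × likelihood ratio, so prior odds = posterior odds ÷ LR.
Posterior odds = 0.799/(1−0.799) = 3.9751. LR = 0.56/0.30 = 1.8667.
Prior odds = 3.9751/1.8667 = 2.1295, so P(H) = 2.1295/(1+2.1295) ≈ 0.68.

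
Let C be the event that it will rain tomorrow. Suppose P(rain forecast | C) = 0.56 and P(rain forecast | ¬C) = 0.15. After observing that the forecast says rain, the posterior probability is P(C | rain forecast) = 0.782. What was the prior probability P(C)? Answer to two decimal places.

P(C) = 0.49

In odds form, posterior odds = prior odds × likelihood ratio, so prior odds = posterior odds ÷ LR.
Posterior odds = 0.782/(1−0.782) = 3.5872. LR = 0.56/0.15 = 3.7333.
Prior odds = 3.5872/3.7333 = 0.9609, so P(C) = 0.9609/(1+0.9609) ≈ 0.49.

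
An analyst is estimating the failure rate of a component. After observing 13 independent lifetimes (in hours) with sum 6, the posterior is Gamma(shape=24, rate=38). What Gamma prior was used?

Gamma(shape=11, rate=32)

For an exponential likelihood with a Gamma(α, β) prior on the rate, n observations with total T give posterior Gamma(α+n, β+T).
So α = 24 − 13 = 11 and β = 38 − 6 = 32.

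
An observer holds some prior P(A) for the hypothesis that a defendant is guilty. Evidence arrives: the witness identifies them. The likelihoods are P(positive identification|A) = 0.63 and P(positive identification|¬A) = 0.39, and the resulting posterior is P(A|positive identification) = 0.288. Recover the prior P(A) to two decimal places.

P(A) = 0.20

In odds form, posterior odds = prior odds × likelihood ratio, so prior odds = posterior odds ÷ LR.
Posterior odds = 0.288/(1−0.288) = 0.4045. LR = 0.63/0.39 = 1.6154.
Prior odds = 0.4045/1.6154 = 0.2504, so P(A) = 0.2504/(1+0.2504) ≈ 0.20.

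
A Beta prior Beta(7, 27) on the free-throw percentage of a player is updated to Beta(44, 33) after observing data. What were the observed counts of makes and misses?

Beta is conjugate to the binomial likelihood: posterior = Beta(α+s, β+f).
So s = 44 − 7 = 37 and f = 33 − 27 = 6.

37 makes and 6 misses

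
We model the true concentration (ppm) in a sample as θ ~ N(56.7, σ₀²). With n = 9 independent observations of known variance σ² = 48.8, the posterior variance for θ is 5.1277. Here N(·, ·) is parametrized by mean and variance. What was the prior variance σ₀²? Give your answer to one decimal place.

For the Normal–Normal model with known σ², precisions add: τ_n = τ₀ + n/σ².
So 1/σ₀² = 1/5.1277 − 9/48.8 = 0.195019 − 0.184426 = 0.010593.
Hence σ₀² = 1/0.010593 ≈ 94.4.

σ₀² = 94.4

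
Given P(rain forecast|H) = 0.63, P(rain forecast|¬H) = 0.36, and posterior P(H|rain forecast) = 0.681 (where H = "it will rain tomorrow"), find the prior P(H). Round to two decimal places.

Bayes' rule in odds form gives O(H|E) = O(H)·[P(E|H)/P(E|¬H)], hence O(H) = O(H|E)/LR.
Posterior odds = 0.681/(1−0.681) = 2.1348. LR = 0.63/0.36 = 1.7500.
Prior odds = 2.1348/1.7500 = 1.2199, so P(H) = 1.2199/(1+1.2199) ≈ 0.55.

P(H) = 0.55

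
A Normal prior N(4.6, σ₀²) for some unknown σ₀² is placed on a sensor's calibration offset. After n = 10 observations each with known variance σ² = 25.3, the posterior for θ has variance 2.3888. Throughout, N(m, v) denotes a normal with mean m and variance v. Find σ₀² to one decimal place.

Posterior precision equals prior precision plus data precision: 1/σ_n² = 1/σ₀² + n/σ².
So 1/σ₀² = 1/2.3888 − 10/25.3 = 0.418620 − 0.395257 = 0.023363.
Hence σ₀² = 1/0.023363 ≈ 42.8.

σ₀² = 42.8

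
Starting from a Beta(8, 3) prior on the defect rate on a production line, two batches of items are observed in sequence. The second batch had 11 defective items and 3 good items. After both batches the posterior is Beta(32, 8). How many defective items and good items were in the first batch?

Because Beta–binomial updating is additive in the counts, the combined data contributed (α_post−α_prior, β_post−β_prior) successes and failures.
Total across both batches: 32−8=24 defective items, 8−3=5 good items.
Subtract the second batch: 24−11=13 defective items and 5−3=2 good items.

13 defective items and 2 good items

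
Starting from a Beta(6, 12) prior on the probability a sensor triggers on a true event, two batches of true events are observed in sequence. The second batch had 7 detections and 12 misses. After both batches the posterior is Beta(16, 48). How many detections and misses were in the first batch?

Sequential conjugate updates are equivalent to a single update on the pooled data, so total successes = posterior α − prior α and total failures = posterior β − prior β.
Total across both batches: 16−6=10 detections, 48−12=36 misses.
Subtract the second batch: 10−7=3 detections and 36−12=24 misses.

3 detections and 24 misses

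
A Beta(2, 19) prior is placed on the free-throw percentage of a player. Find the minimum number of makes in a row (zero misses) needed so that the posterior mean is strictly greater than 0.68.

After k makes and 0 misses the posterior is Beta(2+k, 19), with mean (2+k)/(2+19+k).
Set (2+k)/(21+k) > 0.68 and solve: k > (0.68·21 − 2)/(1 − 0.68) = 38.375.
The smallest integer exceeding 38.375 is 39, and checking k=39: (41)/(60) = 0.6833 > 0.68.

k = 39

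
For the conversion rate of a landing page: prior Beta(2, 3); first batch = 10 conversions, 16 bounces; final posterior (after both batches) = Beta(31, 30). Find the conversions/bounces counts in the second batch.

Because Beta–binomial updating is additive in the counts, the combined data contributed (α_post−α_prior, β_post−β_prior) successes and failures.
Total across both batches: 31−2=29 conversions, 30−3=27 bounces.
Subtract the first batch: 29−10=19 conversions and 27−16=11 bounces.

19 conversions and 11 bounces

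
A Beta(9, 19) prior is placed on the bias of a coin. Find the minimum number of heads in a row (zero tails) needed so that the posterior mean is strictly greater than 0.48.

After k heads and 0 tails the posterior is Beta(9+k, 19), with mean (9+k)/(9+19+k).
Set (9+k)/(28+k) > 0.48 and solve: k > (0.48·28 − 9)/(1 − 0.48) = 8.538.
The smallest integer exceeding 8.538 is 9, and checking k=9: (18)/(37) = 0.4865 > 0.48.

k = 9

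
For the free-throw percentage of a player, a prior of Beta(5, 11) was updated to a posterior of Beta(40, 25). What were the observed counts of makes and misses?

Under Beta–binomial conjugacy the posterior parameters are (α+s, β+f).
So s = 40 − 5 = 35 and f = 25 − 11 = 14.

35 makes and 14 misses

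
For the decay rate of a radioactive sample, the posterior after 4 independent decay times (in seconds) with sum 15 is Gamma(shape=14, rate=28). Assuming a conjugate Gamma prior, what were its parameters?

Gamma(shape=10, rate=13)

For an exponential likelihood with a Gamma(α, β) prior on the rate, n observations with total T give posterior Gamma(α+n, β+T).
So α = 14 − 4 = 10 and β = 28 − 15 = 13.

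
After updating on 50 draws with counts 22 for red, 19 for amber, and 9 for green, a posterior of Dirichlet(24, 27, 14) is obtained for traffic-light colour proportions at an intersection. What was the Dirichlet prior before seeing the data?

Dirichlet(2, 8, 5)

For a Dirichlet(α) prior with multinomial counts c, the posterior is Dirichlet(α + c) componentwise.
Subtract each count from the matching posterior parameter: 24−22=2, 27−19=8, 14−9=5.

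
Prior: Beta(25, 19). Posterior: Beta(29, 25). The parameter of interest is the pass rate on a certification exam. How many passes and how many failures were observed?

4 passes and 6 failures

Beta is conjugate to the binomial likelihood: posterior = Beta(a+s, b+f).
Match parameters: s=29−25=4, f=25−19=6.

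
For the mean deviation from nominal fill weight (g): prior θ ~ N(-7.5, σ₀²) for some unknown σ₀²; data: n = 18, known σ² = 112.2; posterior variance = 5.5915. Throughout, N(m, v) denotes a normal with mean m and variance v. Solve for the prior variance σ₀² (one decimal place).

σ₀² = 54.3

For the Normal–Normal model with known σ², precisions add: τ_n = τ₀ + n/σ².
So 1/σ₀² = 1/5.5915 − 18/112.2 = 0.178843 − 0.160428 = 0.018415.
Hence σ₀² = 1/0.018415 ≈ 54.3.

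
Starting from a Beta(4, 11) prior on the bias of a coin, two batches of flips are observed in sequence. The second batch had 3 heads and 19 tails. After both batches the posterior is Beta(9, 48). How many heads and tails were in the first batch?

2 heads and 18 tails

Sequential conjugate updates are equivalent to a single update on the pooled data, so total successes = posterior α − prior α and total failures = posterior β − prior β.
Total across both batches: 9−4=5 heads, 48−11=37 tails.
Subtract the second batch: 5−3=2 heads and 37−19=18 tails.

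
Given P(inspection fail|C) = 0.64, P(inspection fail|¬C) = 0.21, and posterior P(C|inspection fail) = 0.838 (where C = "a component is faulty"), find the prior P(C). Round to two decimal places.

P(C) = 0.63

Bayes' rule in odds form gives O(C|E) = O(C)·[P(E|C)/P(E|¬C)], hence O(C) = O(C|E)/LR.
Posterior odds = 0.838/(1−0.838) = 5.1728. LR = 0.64/0.21 = 3.0476.
Prior odds = 5.1728/3.0476 = 1.6973, so P(C) = 1.6973/(1+1.6973) ≈ 0.63.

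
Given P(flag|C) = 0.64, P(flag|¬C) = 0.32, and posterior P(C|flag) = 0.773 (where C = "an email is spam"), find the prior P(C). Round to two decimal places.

Bayes' rule in odds form gives O(C|E) = O(C)·[P(E|C)/P(E|¬C)], hence O(C) = O(C|E)/LR.
Posterior odds = 0.773/(1−0.773) = 3.4053. LR = 0.64/0.32 = 2.0000.
Prior odds = 3.4053/2.0000 = 1.7026, so P(C) = 1.7026/(1+1.7026) ≈ 0.63.

P(C) = 0.63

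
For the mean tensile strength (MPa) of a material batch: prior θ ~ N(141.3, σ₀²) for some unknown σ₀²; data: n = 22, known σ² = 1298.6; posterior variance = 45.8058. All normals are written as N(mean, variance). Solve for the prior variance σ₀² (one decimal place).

σ₀² = 204.5

Posterior precision equals prior precision plus data precision: 1/σ_n² = 1/σ₀² + n/σ².
So 1/σ₀² = 1/45.8058 − 22/1298.6 = 0.021831 − 0.016941 = 0.004890.
Hence σ₀² = 1/0.004890 ≈ 204.5.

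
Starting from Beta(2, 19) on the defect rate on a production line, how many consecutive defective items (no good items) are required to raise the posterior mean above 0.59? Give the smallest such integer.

k = 26

After k defective items and 0 good items the posterior is Beta(2+k, 19), with mean (2+k)/(2+19+k).
Set (2+k)/(21+k) > 0.59 and solve: k > (0.59·21 − 2)/(1 − 0.59) = 25.341.
The smallest integer exceeding 25.341 is 26, and checking k=26: (28)/(47) = 0.5957 > 0.59.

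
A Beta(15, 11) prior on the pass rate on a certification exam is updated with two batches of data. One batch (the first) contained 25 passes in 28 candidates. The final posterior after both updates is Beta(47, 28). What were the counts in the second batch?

7 passes and 14 failures

Sequential conjugate updates are equivalent to a single update on the pooled data, so total successes = posterior α − prior α and total failures = posterior β − prior β.
Total across both batches: 47−15=32 passes, 28−11=17 failures.
Subtract the first batch: 32−25=7 passes and 17−3=14 failures.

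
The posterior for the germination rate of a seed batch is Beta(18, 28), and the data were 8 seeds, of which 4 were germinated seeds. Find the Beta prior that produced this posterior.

Beta(14, 24)

A Beta(α, β) prior with s successes and f failures in binomial data gives a Beta(α+s, β+f) posterior.
So α = 18 − 4 = 14 and β = 28 − 4 = 24.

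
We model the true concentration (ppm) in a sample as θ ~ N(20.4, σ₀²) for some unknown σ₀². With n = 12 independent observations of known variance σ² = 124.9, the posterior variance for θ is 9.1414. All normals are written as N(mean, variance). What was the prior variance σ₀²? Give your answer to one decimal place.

σ₀² = 75.1

For the Normal–Normal model with known σ², precisions add: τ_n = τ₀ + n/σ².
So 1/σ₀² = 1/9.1414 − 12/124.9 = 0.109392 − 0.096077 = 0.013315.
Hence σ₀² = 1/0.013315 ≈ 75.1.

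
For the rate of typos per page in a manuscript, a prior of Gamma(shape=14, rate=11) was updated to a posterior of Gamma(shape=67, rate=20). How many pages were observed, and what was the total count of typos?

Gamma–Poisson conjugacy: posterior shape = α + Σxᵢ, posterior rate = β + n.
Matching: Σxᵢ = 67 − 14 = 53 and n = 20 − 11 = 9.

n = 9 pages with total 53 typos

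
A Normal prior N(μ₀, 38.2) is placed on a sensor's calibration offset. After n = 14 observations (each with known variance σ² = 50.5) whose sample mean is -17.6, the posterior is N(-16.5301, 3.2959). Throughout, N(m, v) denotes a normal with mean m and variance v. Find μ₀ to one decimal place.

The posterior mean is a precision-weighted average: μ_n = (τ₀μ₀ + τ_data·x̄)/(τ₀+τ_data), with τ₀=1/σ₀² and τ_data=n/σ².
Here τ₀ = 1/38.2 = 0.026178 and τ_data = 14/50.5 = 0.277228, so τ_n = 0.303406.
Rearranging for μ₀: μ₀ = (μ_n·τ_n − τ_data·x̄)/τ₀ = (-16.5301·0.303406 − 0.277228·-17.6) / 0.026178 = -0.136119/0.026178 ≈ -5.2.

μ₀ = -5.2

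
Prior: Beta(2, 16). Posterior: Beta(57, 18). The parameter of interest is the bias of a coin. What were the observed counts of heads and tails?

Beta is conjugate to the binomial likelihood: posterior = Beta(α+s, β+f).
So s = 57 − 2 = 55 and f = 18 − 16 = 2.

55 heads and 2 tails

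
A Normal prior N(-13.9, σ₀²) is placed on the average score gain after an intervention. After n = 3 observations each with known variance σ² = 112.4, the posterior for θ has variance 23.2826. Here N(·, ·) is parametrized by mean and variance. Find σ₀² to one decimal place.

σ₀² = 61.5

For the Normal–Normal model with known σ², precisions add: τ_n = τ₀ + n/σ².
So 1/σ₀² = 1/23.2826 − 3/112.4 = 0.042951 − 0.026690 = 0.016261.
Hence σ₀² = 1/0.016261 ≈ 61.5.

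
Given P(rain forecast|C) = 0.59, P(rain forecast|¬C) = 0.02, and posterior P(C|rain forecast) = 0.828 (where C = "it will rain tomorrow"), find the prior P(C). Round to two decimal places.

P(C) = 0.14

Bayes' rule in odds form gives O(C|E) = O(C)·[P(E|C)/P(E|¬C)], hence O(C) = O(C|E)/LR.
Posterior odds = 0.828/(1−0.828) = 4.8140. LR = 0.59/0.02 = 29.5000.
Prior odds = 4.8140/29.5000 = 0.1632, so P(C) = 0.1632/(1+0.1632) ≈ 0.14.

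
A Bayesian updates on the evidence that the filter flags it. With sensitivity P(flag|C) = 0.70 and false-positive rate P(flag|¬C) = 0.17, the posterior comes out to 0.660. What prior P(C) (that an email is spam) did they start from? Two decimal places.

P(C) = 0.32

In odds form, posterior odds = prior odds × likelihood ratio, so prior odds = posterior odds ÷ LR.
Posterior odds = 0.660/(1−0.660) = 1.9412. LR = 0.70/0.17 = 4.1176.
Prior odds = 1.9412/4.1176 = 0.4714, so P(C) = 0.4714/(1+0.4714) ≈ 0.32.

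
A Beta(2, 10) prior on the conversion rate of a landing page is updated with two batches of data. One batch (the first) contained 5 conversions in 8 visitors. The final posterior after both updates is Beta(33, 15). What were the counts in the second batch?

26 conversions and 2 bounces

Sequential conjugate updates are equivalent to a single update on the pooled data, so total successes = posterior α − prior α and total failures = posterior β − prior β.
Total across both batches: 33−2=31 conversions, 15−10=5 bounces.
Subtract the first batch: 31−5=26 conversions and 5−3=2 bounces.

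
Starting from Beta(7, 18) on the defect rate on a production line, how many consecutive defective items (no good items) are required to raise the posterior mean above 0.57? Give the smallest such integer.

k = 17

After k defective items and 0 good items the posterior is Beta(7+k, 18), with mean (7+k)/(7+18+k).
Set (7+k)/(25+k) > 0.57 and solve: k > (0.57·25 − 7)/(1 − 0.57) = 16.860.
The smallest integer exceeding 16.860 is 17.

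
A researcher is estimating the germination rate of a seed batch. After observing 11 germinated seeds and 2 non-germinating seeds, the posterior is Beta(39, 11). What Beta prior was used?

Beta(28, 9)

Under Beta–binomial conjugacy the posterior parameters are (a+s, b+f).
So a = 39 − 11 = 28 and b = 11 − 2 = 9.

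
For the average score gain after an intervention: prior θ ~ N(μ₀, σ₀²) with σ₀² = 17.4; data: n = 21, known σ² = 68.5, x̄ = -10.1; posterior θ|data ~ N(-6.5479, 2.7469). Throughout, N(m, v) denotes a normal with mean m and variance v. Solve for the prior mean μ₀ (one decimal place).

With known observation variance, the Normal–Normal posterior has precision τ_n = τ₀ + n/σ² and mean μ_n = (τ₀μ₀ + (n/σ²)x̄)/τ_n.
Here τ₀ = 1/17.4 = 0.057471 and τ_data = 21/68.5 = 0.306569, so τ_n = 0.364040.
Rearranging for μ₀: μ₀ = (μ_n·τ_n − τ_data·x̄)/τ₀ = (-6.5479·0.364040 − 0.306569·-10.1) / 0.057471 = 0.712649/0.057471 ≈ 12.4.

μ₀ = 12.4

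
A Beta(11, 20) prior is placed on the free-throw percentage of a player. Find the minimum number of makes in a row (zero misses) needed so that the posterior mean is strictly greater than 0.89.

After k makes and 0 misses the posterior is Beta(11+k, 20), with mean (11+k)/(11+20+k).
Set (11+k)/(31+k) > 0.89 and solve: k > (0.89·31 − 11)/(1 − 0.89) = 150.818.
The smallest integer exceeding 150.818 is 151, and checking k=151: (162)/(182) = 0.8901 > 0.89.

k = 151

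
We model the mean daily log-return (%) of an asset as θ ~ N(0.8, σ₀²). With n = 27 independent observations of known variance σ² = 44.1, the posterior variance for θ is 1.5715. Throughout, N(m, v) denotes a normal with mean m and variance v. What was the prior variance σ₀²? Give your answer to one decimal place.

For the Normal–Normal model with known σ², precisions add: τ_n = τ₀ + n/σ².
So 1/σ₀² = 1/1.5715 − 27/44.1 = 0.636335 − 0.612245 = 0.024090.
Hence σ₀² = 1/0.024090 ≈ 41.5.

σ₀² = 41.5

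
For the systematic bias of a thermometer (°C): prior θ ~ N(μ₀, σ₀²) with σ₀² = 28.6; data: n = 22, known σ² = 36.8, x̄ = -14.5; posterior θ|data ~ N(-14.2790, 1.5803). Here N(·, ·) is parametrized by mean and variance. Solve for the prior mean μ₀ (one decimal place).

μ₀ = -10.5

With known observation variance, the Normal–Normal posterior has precision τ_n = τ₀ + n/σ² and mean μ_n = (τ₀μ₀ + (n/σ²)x̄)/τ_n.
Here τ₀ = 1/28.6 = 0.034965 and τ_data = 22/36.8 = 0.597826, so τ_n = 0.632791.
Rearranging for μ₀: μ₀ = (μ_n·τ_n − τ_data·x̄)/τ₀ = (-14.2790·0.632791 − 0.597826·-14.5) / 0.034965 = -0.367146/0.034965 ≈ -10.5.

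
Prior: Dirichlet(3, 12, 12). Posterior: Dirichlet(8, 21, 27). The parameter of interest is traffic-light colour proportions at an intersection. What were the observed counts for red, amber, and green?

counts (5, 9, 15)

For a Dirichlet(α) prior with multinomial counts c, the posterior is Dirichlet(α + c) componentwise.
Counts are posterior − prior componentwise: 8−3=5, 21−12=9, 27−12=15.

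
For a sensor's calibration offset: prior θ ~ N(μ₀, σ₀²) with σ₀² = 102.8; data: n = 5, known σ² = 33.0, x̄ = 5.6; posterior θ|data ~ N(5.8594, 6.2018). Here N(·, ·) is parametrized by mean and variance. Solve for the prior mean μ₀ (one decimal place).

The posterior mean is a precision-weighted average: μ_n = (τ₀μ₀ + τ_data·x̄)/(τ₀+τ_data), with τ₀=1/σ₀² and τ_data=n/σ².
Here τ₀ = 1/102.8 = 0.009728 and τ_data = 5/33.0 = 0.151515, so τ_n = 0.161243.
Rearranging for μ₀: μ₀ = (μ_n·τ_n − τ_data·x̄)/τ₀ = (5.8594·0.161243 − 0.151515·5.6) / 0.009728 = 0.096303/0.009728 ≈ 9.9.

μ₀ = 9.9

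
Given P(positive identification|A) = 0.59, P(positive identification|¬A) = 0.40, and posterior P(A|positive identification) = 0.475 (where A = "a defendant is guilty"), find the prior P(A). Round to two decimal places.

In odds form, posterior odds = prior odds × likelihood ratio, so prior odds = posterior odds ÷ LR.
Posterior odds = 0.475/(1−0.475) = 0.9048. LR = 0.59/0.40 = 1.4750.
Prior odds = 0.9048/1.4750 = 0.6134, so P(A) = 0.6134/(1+0.6134) ≈ 0.38.

P(A) = 0.38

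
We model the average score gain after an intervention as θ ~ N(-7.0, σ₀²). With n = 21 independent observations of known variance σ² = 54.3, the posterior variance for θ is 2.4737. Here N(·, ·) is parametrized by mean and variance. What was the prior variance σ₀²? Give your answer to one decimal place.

σ₀² = 57.1

For the Normal–Normal model with known σ², precisions add: τ_n = τ₀ + n/σ².
So 1/σ₀² = 1/2.4737 − 21/54.3 = 0.404253 − 0.386740 = 0.017513.
Hence σ₀² = 1/0.017513 ≈ 57.1.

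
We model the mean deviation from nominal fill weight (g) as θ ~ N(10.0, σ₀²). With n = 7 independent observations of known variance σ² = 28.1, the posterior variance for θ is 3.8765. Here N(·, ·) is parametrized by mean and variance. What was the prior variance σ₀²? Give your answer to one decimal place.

For the Normal–Normal model with known σ², precisions add: τ_n = τ₀ + n/σ².
So 1/σ₀² = 1/3.8765 − 7/28.1 = 0.257965 − 0.249110 = 0.008855.
Hence σ₀² = 1/0.008855 ≈ 112.9.

σ₀² = 112.9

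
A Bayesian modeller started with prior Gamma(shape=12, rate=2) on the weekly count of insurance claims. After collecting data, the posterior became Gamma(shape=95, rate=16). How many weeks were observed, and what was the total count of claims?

A Gamma(α, β) prior (rate parametrization) on a Poisson rate with n observations summing to S gives posterior Gamma(α+S, β+n).
Matching: Σxᵢ = 95 − 12 = 83 and n = 16 − 2 = 14.

n = 14 weeks with total 83 claims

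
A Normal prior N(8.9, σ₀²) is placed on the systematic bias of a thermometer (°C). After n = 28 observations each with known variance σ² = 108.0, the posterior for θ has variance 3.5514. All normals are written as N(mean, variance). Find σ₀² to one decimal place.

σ₀² = 44.8

Posterior precision equals prior precision plus data precision: 1/σ_n² = 1/σ₀² + n/σ².
So 1/σ₀² = 1/3.5514 − 28/108.0 = 0.281579 − 0.259259 = 0.022320.
Hence σ₀² = 1/0.022320 ≈ 44.8.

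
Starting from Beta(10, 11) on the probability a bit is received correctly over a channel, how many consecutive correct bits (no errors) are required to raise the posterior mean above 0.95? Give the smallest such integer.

k = 200

After k correct bits and 0 errors the posterior is Beta(10+k, 11), with mean (10+k)/(10+11+k).
Set (10+k)/(21+k) > 0.95 and solve: k > (0.95·21 − 10)/(1 − 0.95) = 199.000.
The smallest integer exceeding 199.000 is 200, and checking k=200: (210)/(221) = 0.9502 > 0.95.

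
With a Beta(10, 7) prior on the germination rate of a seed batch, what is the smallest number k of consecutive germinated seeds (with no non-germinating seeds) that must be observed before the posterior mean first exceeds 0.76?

k = 13

After k germinated seeds and 0 non-germinating seeds the posterior is Beta(10+k, 7), with mean (10+k)/(10+7+k).
Set (10+k)/(17+k) > 0.76 and solve: k > (0.76·17 − 10)/(1 − 0.76) = 12.167.
The smallest integer exceeding 12.167 is 13.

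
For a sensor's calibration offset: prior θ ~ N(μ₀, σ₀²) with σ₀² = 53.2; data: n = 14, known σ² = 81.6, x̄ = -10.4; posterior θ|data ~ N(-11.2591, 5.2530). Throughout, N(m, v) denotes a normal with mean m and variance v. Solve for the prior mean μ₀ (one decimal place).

μ₀ = -19.1

The posterior mean is a precision-weighted average: μ_n = (τ₀μ₀ + τ_data·x̄)/(τ₀+τ_data), with τ₀=1/σ₀² and τ_data=n/σ².
Here τ₀ = 1/53.2 = 0.018797 and τ_data = 14/81.6 = 0.171569, so τ_n = 0.190366.
Rearranging for μ₀: μ₀ = (μ_n·τ_n − τ_data·x̄)/τ₀ = (-11.2591·0.190366 − 0.171569·-10.4) / 0.018797 = -0.359032/0.018797 ≈ -19.1.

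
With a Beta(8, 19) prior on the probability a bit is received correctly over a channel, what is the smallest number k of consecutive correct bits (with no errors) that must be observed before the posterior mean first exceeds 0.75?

After k correct bits and 0 errors the posterior is Beta(8+k, 19), with mean (8+k)/(8+19+k).
Set (8+k)/(27+k) > 0.75 and solve: k > (0.75·27 − 8)/(1 − 0.75) = 49.000.
The smallest integer exceeding 49.000 is 50.

k = 50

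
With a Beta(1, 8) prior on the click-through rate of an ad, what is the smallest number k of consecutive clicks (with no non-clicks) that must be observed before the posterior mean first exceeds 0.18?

After k clicks and 0 non-clicks the posterior is Beta(1+k, 8), with mean (1+k)/(1+8+k).
Set (1+k)/(9+k) > 0.18 and solve: k > (0.18·9 − 1)/(1 − 0.18) = 0.756.
The smallest integer exceeding 0.756 is 1, and checking k=1: (2)/(10) = 0.2000 > 0.18.

k = 1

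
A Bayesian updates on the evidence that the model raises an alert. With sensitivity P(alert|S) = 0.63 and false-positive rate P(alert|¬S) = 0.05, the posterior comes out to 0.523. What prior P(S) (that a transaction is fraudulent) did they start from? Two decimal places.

P(S) = 0.08

In odds form, posterior odds = prior odds × likelihood ratio, so prior odds = posterior odds ÷ LR.
Posterior odds = 0.523/(1−0.523) = 1.0964. LR = 0.63/0.05 = 12.6000.
Prior odds = 1.0964/12.6000 = 0.0870, so P(S) = 0.0870/(1+0.0870) ≈ 0.08.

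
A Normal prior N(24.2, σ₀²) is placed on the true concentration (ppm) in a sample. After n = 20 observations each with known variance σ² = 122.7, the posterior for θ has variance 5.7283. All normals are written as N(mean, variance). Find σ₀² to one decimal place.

Posterior precision equals prior precision plus data precision: 1/σ_n² = 1/σ₀² + n/σ².
So 1/σ₀² = 1/5.7283 − 20/122.7 = 0.174572 − 0.162999 = 0.011573.
Hence σ₀² = 1/0.011573 ≈ 86.4.

σ₀² = 86.4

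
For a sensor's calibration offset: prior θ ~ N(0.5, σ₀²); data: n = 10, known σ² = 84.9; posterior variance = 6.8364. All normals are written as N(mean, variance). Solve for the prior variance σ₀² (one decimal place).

σ₀² = 35.1

Posterior precision equals prior precision plus data precision: 1/σ_n² = 1/σ₀² + n/σ².
So 1/σ₀² = 1/6.8364 − 10/84.9 = 0.146276 − 0.117786 = 0.028490.
Hence σ₀² = 1/0.028490 ≈ 35.1.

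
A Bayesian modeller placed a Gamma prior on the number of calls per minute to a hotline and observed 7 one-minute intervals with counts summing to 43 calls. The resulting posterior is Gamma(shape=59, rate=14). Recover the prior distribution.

Gamma(shape=16, rate=7)

A Gamma(α, β) prior (rate parametrization) on a Poisson rate with n observations summing to S gives posterior Gamma(α+S, β+n).
So α = 59 − 43 = 16 and β = 14 − 7 = 7.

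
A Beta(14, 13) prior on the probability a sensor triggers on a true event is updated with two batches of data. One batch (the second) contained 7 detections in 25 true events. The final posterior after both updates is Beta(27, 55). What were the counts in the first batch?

6 detections and 24 misses

Sequential conjugate updates are equivalent to a single update on the pooled data, so total successes = posterior α − prior α and total failures = posterior β − prior β.
Total across both batches: 27−14=13 detections, 55−13=42 misses.
Subtract the second batch: 13−7=6 detections and 42−18=24 misses.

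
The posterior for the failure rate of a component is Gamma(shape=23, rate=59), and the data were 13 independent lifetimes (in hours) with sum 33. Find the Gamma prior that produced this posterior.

Gamma(shape=10, rate=26)

Gamma–exponential conjugacy: posterior shape = α + n, posterior rate = β + Σtᵢ.
So α = 23 − 13 = 10 and β = 59 − 33 = 26.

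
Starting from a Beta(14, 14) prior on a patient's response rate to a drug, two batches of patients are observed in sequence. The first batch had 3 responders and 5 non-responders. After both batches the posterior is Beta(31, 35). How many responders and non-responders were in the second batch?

14 responders and 16 non-responders

Sequential conjugate updates are equivalent to a single update on the pooled data, so total successes = posterior α − prior α and total failures = posterior β − prior β.
Total across both batches: 31−14=17 responders, 35−14=21 non-responders.
Subtract the first batch: 17−3=14 responders and 21−5=16 non-responders.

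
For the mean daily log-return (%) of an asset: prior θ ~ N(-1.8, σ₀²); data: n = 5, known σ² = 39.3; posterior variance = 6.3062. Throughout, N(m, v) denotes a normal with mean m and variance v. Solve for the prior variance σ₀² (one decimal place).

σ₀² = 31.9

For the Normal–Normal model with known σ², precisions add: τ_n = τ₀ + n/σ².
So 1/σ₀² = 1/6.3062 − 5/39.3 = 0.158574 − 0.127226 = 0.031348.
Hence σ₀² = 1/0.031348 ≈ 31.9.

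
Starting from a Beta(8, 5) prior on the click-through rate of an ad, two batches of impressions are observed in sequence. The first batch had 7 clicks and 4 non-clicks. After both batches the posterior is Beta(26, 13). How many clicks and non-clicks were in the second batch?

Because Beta–binomial updating is additive in the counts, the combined data contributed (α_post−α_prior, β_post−β_prior) successes and failures.
Total across both batches: 26−8=18 clicks, 13−5=8 non-clicks.
Subtract the first batch: 18−7=11 clicks and 8−4=4 non-clicks.

11 clicks and 4 non-clicks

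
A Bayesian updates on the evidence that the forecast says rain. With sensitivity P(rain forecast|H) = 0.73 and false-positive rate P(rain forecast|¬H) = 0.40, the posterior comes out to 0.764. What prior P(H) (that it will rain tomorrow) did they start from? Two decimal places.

P(H) = 0.64

In odds form, posterior odds = prior odds × likelihood ratio, so prior odds = posterior odds ÷ LR.
Posterior odds = 0.764/(1−0.764) = 3.2373. LR = 0.73/0.40 = 1.8250.
Prior odds = 3.2373/1.8250 = 1.7739, so P(H) = 1.7739/(1+1.7739) ≈ 0.64.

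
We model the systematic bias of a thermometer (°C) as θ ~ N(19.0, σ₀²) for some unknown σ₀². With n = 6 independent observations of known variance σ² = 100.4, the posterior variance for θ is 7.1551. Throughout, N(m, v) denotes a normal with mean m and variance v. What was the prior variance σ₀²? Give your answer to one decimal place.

Posterior precision equals prior precision plus data precision: 1/σ_n² = 1/σ₀² + n/σ².
So 1/σ₀² = 1/7.1551 − 6/100.4 = 0.139760 − 0.059761 = 0.079999.
Hence σ₀² = 1/0.079999 ≈ 12.5.

σ₀² = 12.5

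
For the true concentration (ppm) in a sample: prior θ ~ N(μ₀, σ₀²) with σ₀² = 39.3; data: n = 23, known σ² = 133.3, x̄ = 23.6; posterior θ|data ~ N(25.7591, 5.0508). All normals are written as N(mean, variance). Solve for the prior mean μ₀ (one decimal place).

With known observation variance, the Normal–Normal posterior has precision τ_n = τ₀ + n/σ² and mean μ_n = (τ₀μ₀ + (n/σ²)x̄)/τ_n.
Here τ₀ = 1/39.3 = 0.025445 and τ_data = 23/133.3 = 0.172543, so τ_n = 0.197988.
Rearranging for μ₀: μ₀ = (μ_n·τ_n − τ_data·x̄)/τ₀ = (25.7591·0.197988 − 0.172543·23.6) / 0.025445 = 1.027978/0.025445 ≈ 40.4.

μ₀ = 40.4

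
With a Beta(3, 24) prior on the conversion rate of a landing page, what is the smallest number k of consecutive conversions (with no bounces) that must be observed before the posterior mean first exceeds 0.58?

k = 31

After k conversions and 0 bounces the posterior is Beta(3+k, 24), with mean (3+k)/(3+24+k).
Set (3+k)/(27+k) > 0.58 and solve: k > (0.58·27 − 3)/(1 − 0.58) = 30.143.
The smallest integer exceeding 30.143 is 31.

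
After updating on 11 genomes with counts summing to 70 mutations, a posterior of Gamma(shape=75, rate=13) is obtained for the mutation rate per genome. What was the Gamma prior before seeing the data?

Gamma(shape=5, rate=2)

A Gamma(α, β) prior (rate parametrization) on a Poisson rate with n observations summing to S gives posterior Gamma(α+S, β+n).
So α = 75 − 70 = 5 and β = 13 − 11 = 2.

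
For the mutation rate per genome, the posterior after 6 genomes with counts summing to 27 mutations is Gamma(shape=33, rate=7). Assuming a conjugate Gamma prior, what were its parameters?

Gamma–Poisson conjugacy: posterior shape = α + Σxᵢ, posterior rate = β + n.
So α = 33 − 27 = 6 and β = 7 − 6 = 1.

Gamma(shape=6, rate=1)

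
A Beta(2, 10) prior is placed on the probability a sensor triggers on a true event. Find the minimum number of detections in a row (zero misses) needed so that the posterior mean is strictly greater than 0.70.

After k detections and 0 misses the posterior is Beta(2+k, 10), with mean (2+k)/(2+10+k).
Set (2+k)/(12+k) > 0.70 and solve: k > (0.70·12 − 2)/(1 − 0.70) = 21.333.
The smallest integer exceeding 21.333 is 22, and checking k=22: (24)/(34) = 0.7059 > 0.70.

k = 22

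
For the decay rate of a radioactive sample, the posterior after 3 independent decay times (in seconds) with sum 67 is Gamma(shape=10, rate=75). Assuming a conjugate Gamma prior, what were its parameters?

Gamma(shape=7, rate=8)

For an exponential likelihood with a Gamma(α, β) prior on the rate, n observations with total T give posterior Gamma(α+n, β+T).
So α = 10 − 3 = 7 and β = 75 − 67 = 8.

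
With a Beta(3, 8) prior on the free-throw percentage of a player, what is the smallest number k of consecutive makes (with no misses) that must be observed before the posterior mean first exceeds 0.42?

After k makes and 0 misses the posterior is Beta(3+k, 8), with mean (3+k)/(3+8+k).
Set (3+k)/(11+k) > 0.42 and solve: k > (0.42·11 − 3)/(1 − 0.42) = 2.793.
The smallest integer exceeding 2.793 is 3, and checking k=3: (6)/(14) = 0.4286 > 0.42.

k = 3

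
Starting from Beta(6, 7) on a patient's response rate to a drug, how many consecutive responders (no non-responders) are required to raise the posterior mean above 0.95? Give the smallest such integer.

k = 128

After k responders and 0 non-responders the posterior is Beta(6+k, 7), with mean (6+k)/(6+7+k).
Set (6+k)/(13+k) > 0.95 and solve: k > (0.95·13 − 6)/(1 − 0.95) = 127.000.
The smallest integer exceeding 127.000 is 128.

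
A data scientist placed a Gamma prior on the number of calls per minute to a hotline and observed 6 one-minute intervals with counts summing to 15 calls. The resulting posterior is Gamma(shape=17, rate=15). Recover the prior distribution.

Gamma(shape=2, rate=9)

Gamma–Poisson conjugacy: posterior shape = α + Σxᵢ, posterior rate = β + n.
So α = 17 − 15 = 2 and β = 15 − 6 = 9.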